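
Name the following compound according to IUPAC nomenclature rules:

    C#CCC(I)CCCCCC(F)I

The longest chain bearing the multiple bond is 10 carbons long (decane).
There is one C≡C triple bond, indicated by the ending -yne.
The numbering direction is chosen so that numbering from this end puts the triple bond at C-1 rather than C-9.
This places the triple bond between C-1 and C-2; a fluoro group at C-10; iodo groups at C-4 and C-10.
Prefixes are listed alphabetically: fluoro, iodo.
The name is 10-fluoro-4,10-diiododec-1-yne.

10-fluoro-4,10-diiododec-1-yne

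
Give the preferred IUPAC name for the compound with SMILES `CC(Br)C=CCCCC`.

The longest carbon chain that includes the multiple bond has 8 carbons, so the parent hydride is octane.
A C=C double bond in the chain gives the infix -ene-.
Choose the numbering such that numbering from this end puts the double bond at C-3 rather than C-5.
With this numbering: the double bond between C-3 and C-4; a bromo group at C-2.
Putting it together: 2-bromooct-3-ene.

2-bromooct-3-ene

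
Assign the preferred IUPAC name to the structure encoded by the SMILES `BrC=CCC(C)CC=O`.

The longest carbon chain that includes the –CHO group and the multiple bond has 6 carbons, so the parent hydride is hexane.
The highest-priority functional group is an aldehyde (terminal –CHO), so the name ends in -al.
The chain contains a C=C double bond, so the unsaturation ending is -ene.
Choose the numbering such that the aldehyde carbon is C-1 by definition.
With this numbering: the double bond between C-5 and C-6; a bromo group at C-6; a methyl group at C-3.
Substituent prefixes are cited in alphabetical order (multiplying prefixes like di-/tri- are ignored for ordering).
Assembling the pieces gives 6-bromo-3-methylhex-5-enal.

6-bromo-3-methylhex-5-enal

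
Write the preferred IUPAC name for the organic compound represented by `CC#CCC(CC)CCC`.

5-ethyloct-2-yne

The longest chain bearing the multiple bond is 8 carbons long (octane).
There is one C≡C triple bond, indicated by the ending -yne.
Number the chain so that numbering from this end puts the triple bond at C-2 rather than C-6.
This places the triple bond between C-2 and C-3; an ethyl group at C-5.
Putting it together: 5-ethyloct-2-yne.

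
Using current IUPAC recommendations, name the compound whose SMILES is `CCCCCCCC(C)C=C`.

3-methyldec-1-ene

The longest carbon chain that includes the multiple bond has 10 carbons, so the parent hydride is decane.
There is one C=C double bond, indicated by the ending -ene.
The numbering direction is chosen so that numbering from this end puts the double bond at C-1 rather than C-9.
This places the double bond between C-1 and C-2; a methyl group at C-3.
Assembling the pieces gives 3-methyldec-1-ene.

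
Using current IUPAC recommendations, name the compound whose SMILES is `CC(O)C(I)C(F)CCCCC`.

4-fluoro-3-iodononan-2-ol

Counting along the main chain through the –OH group gives 9 carbons: the parent is nonane.
The highest-priority functional group is an alcohol (–OH), so the name ends in -ol.
The numbering direction is chosen so that numbering from this end puts the hydroxyl group at C-2 rather than C-8.
This places the hydroxyl at C-2; a fluoro group at C-4; an iodo group at C-3.
Substituent prefixes are cited in alphabetical order (multiplying prefixes like di-/tri- are ignored for ordering).
Putting it together: 4-fluoro-3-iodononan-2-ol.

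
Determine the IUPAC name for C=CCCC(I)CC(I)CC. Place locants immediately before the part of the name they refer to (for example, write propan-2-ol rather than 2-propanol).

The longest chain bearing the multiple bond is 9 carbons long (nonane).
A C=C double bond in the chain gives the infix -ene-.
Choose the numbering such that numbering from this end puts the double bond at C-1 rather than C-8.
With this numbering: the double bond between C-1 and C-2; iodo groups at C-5 and C-7.
Putting it together: 5,7-diiodonon-1-ene.

5,7-diiodonon-1-ene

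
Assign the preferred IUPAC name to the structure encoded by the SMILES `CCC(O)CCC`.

The longest chain bearing the –OH group is 6 carbons long (hexane).
An alcohol (–OH) is the principal characteristic group, giving the suffix -ol.
The numbering direction is chosen so that numbering from this end puts the hydroxyl group at C-3 rather than C-4.
This places the hydroxyl at C-3.
The name is hexan-3-ol.

hexan-3-ol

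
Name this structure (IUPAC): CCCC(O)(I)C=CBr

The longest carbon chain that includes the –OH group and the multiple bond has 6 carbons, so the parent hydride is hexane.
The principal characteristic group is an alcohol (–OH), named with the suffix -ol.
The chain contains a C=C double bond, so the unsaturation ending is -ene.
Choose the numbering such that numbering from this end puts the hydroxyl group at C-3 rather than C-4.
That gives the hydroxyl at C-3; the double bond between C-1 and C-2; a bromo group at C-1; an iodo group at C-3.
The substituents are ordered alphabetically, ignoring any di-/tri- multipliers.
The name is 1-bromo-3-iodohex-1-en-3-ol.

1-bromo-3-iodohex-1-en-3-ol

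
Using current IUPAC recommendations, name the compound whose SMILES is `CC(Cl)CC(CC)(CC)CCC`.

2-chloro-4,4-diethylheptane

The longest carbon chain is 7 atoms: the parent is heptane.
Choose the numbering such that the substituent locant set {2,4,4} is lower than {4,4,6} at the first point of difference.
This places a chloro group at C-2; two ethyl groups at C-4.
Prefixes are listed alphabetically: chloro, ethyl.
Assembling the pieces gives 2-chloro-4,4-diethylheptane.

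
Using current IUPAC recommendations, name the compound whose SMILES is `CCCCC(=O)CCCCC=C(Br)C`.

11-bromododec-10-en-5-one

The longest carbon chain that includes the carbonyl and the multiple bond has 12 carbons, so the parent hydride is dodecane.
The principal characteristic group is a ketone (C=O on an internal carbon), named with the suffix -one.
There is one C=C double bond, indicated by the ending -ene.
Number the chain so that numbering from this end puts the carbonyl group at C-5 rather than C-8.
With this numbering: the carbonyl at C-5; the double bond between C-10 and C-11; a bromo group at C-11.
The name is 11-bromododec-10-en-5-one.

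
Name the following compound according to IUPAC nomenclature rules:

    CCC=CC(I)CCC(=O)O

The longest carbon chain that includes the –COOH group and the multiple bond has 8 carbons, so the parent hydride is octane.
The principal characteristic group is a carboxylic acid (terminal –COOH), named with the suffix -oic acid.
The chain contains a C=C double bond, so the unsaturation ending is -ene.
Number the chain so that the carboxylic acid carbon is C-1 by definition.
With this numbering: the double bond between C-5 and C-6; an iodo group at C-4.
Putting it together: 4-iodooct-5-enoic acid.

4-iodooct-5-enoic acid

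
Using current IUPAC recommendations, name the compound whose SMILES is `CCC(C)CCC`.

3-methylhexane

The parent chain contains 6 carbons (hexane).
The numbering direction is chosen so that the substituent locant set {3} is lower than {4} at the first point of difference.
With this numbering: a methyl group at C-3.
The name is 3-methylhexane.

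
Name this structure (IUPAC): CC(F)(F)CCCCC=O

Counting along the main chain through the –CHO group gives 7 carbons: the parent is heptane.
An aldehyde (terminal –CHO) is the principal characteristic group, giving the suffix -al.
Number the chain so that the aldehyde carbon is C-1 by definition.
With this numbering: two fluoro groups at C-6.
Putting it together: 6,6-difluoroheptanal.

6,6-difluoroheptanal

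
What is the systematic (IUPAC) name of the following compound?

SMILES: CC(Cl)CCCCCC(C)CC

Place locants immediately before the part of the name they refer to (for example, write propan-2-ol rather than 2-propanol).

2-chloro-8-methyldecane

The longest continuous carbon chain has 10 atoms, so the parent hydride is decane.
Choose the numbering such that the substituent locant set {2,8} is lower than {3,9} at the first point of difference.
This places a chloro group at C-2; a methyl group at C-8.
Substituent prefixes are cited in alphabetical order (multiplying prefixes like di-/tri- are ignored for ordering).
Assembling the pieces gives 2-chloro-8-methyldecane.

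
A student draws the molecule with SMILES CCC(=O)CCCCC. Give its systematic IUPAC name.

The longest chain bearing the carbonyl is 8 carbons long (octane).
The principal characteristic group is a ketone (C=O on an internal carbon), named with the suffix -one.
Choose the numbering such that numbering from this end puts the carbonyl group at C-3 rather than C-6.
This places the carbonyl at C-3.
Assembling the pieces gives octan-3-one.

octan-3-one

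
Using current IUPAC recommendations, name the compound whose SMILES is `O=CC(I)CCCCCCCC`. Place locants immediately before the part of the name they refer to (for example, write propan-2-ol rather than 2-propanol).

The longest carbon chain that includes the –CHO group has 10 carbons, so the parent hydride is decane.
The principal characteristic group is an aldehyde (terminal –CHO), named with the suffix -al.
Number the chain so that the aldehyde carbon is C-1 by definition.
That gives an iodo group at C-2.
Assembling the pieces gives 2-iododecanal.

2-iododecanal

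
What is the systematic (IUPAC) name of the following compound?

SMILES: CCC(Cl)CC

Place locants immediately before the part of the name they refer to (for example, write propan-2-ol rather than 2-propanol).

The longest carbon chain is 5 atoms: the parent is pentane.
The molecule is symmetric, so either numbering direction gives the same locants.
With this numbering: a chloro group at C-3.
The name is 3-chloropentane.

3-chloropentane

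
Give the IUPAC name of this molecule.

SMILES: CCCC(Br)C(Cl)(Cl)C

The longest carbon chain is 6 atoms: the parent is hexane.
Choose the numbering such that the substituent locant set {2,2,3} is lower than {4,5,5} at the first point of difference.
This places a bromo group at C-3; two chloro groups at C-2.
Substituent prefixes are cited in alphabetical order (multiplying prefixes like di-/tri- are ignored for ordering).
Putting it together: 3-bromo-2,2-dichlorohexane.

3-bromo-2,2-dichlorohexane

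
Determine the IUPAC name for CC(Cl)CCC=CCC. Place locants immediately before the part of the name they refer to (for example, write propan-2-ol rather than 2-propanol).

7-chlorooct-3-ene

The longest chain bearing the multiple bond is 8 carbons long (octane).
A C=C double bond in the chain gives the infix -ene-.
Number the chain so that numbering from this end puts the double bond at C-3 rather than C-5.
That gives the double bond between C-3 and C-4; a chloro group at C-7.
The name is 7-chlorooct-3-ene.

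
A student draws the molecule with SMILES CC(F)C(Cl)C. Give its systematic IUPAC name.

2-chloro-3-fluorobutane

The parent chain contains 4 carbons (butane).
Choose the numbering such that the locant sets are identical either way, so the alphabetically earlier chloro substituent takes the lower locant (2 rather than 3).
This places a chloro group at C-2; a fluoro group at C-3.
Substituent prefixes are cited in alphabetical order (multiplying prefixes like di-/tri- are ignored for ordering).
Putting it together: 2-chloro-3-fluorobutane.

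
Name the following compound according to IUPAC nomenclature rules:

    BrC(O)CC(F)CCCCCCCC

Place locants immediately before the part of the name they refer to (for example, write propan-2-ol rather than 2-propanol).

1-bromo-3-fluoroundecan-1-ol

Counting along the main chain through the –OH group gives 11 carbons: the parent is undecane.
An alcohol (–OH) is the principal characteristic group, giving the suffix -ol.
Choose the numbering such that numbering from this end puts the hydroxyl group at C-1 rather than C-11.
This places the hydroxyl at C-1; a bromo group at C-1; a fluoro group at C-3.
Substituent prefixes are cited in alphabetical order (multiplying prefixes like di-/tri- are ignored for ordering).
Putting it together: 1-bromo-3-fluoroundecan-1-ol.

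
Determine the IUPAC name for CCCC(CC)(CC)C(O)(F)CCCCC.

4,4-diethyl-5-fluorodecan-5-ol

The longest carbon chain that includes the –OH group has 10 carbons, so the parent hydride is decane.
An alcohol (–OH) is the principal characteristic group, giving the suffix -ol.
Number the chain so that numbering from this end puts the hydroxyl group at C-5 rather than C-6.
That gives the hydroxyl at C-5; two ethyl groups at C-4; a fluoro group at C-5.
Substituent prefixes are cited in alphabetical order (multiplying prefixes like di-/tri- are ignored for ordering).
Putting it together: 4,4-diethyl-5-fluorodecan-5-ol.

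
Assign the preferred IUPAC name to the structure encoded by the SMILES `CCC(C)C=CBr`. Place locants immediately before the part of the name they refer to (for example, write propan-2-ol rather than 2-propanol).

Counting along the main chain through the multiple bond gives 5 carbons: the parent is pentane.
There is one C=C double bond, indicated by the ending -ene.
Number the chain so that numbering from this end puts the double bond at C-1 rather than C-4.
That gives the double bond between C-1 and C-2; a bromo group at C-1; a methyl group at C-3.
Substituent prefixes are cited in alphabetical order (multiplying prefixes like di-/tri- are ignored for ordering).
Putting it together: 1-bromo-3-methylpent-1-ene.

1-bromo-3-methylpent-1-ene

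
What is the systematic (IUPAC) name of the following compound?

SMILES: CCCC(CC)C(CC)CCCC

4,5-diethylnonane

The longest carbon chain is 9 atoms: the parent is nonane.
The numbering direction is chosen so that the substituent locant set {4,5} is lower than {5,6} at the first point of difference.
With this numbering: ethyl groups at C-4 and C-5.
The name is 4,5-diethylnonane.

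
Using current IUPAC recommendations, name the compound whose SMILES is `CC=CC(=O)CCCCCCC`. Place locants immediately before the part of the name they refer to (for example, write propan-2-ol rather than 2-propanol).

Counting along the main chain through the carbonyl and the multiple bond gives 11 carbons: the parent is undecane.
The principal characteristic group is a ketone (C=O on an internal carbon), named with the suffix -one.
A C=C double bond in the chain gives the infix -ene-.
The numbering direction is chosen so that numbering from this end puts the carbonyl group at C-4 rather than C-8.
With this numbering: the carbonyl at C-4; the double bond between C-2 and C-3.
The name is undec-2-en-4-one.

undec-2-en-4-one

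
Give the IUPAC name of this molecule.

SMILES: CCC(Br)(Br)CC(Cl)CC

The longest continuous carbon chain has 7 atoms, so the parent hydride is heptane.
The numbering direction is chosen so that the substituent locant set {3,3,5} is lower than {3,5,5} at the first point of difference.
That gives two bromo groups at C-3; a chloro group at C-5.
The substituents are ordered alphabetically, ignoring any di-/tri- multipliers.
Assembling the pieces gives 3,3-dibromo-5-chloroheptane.

3,3-dibromo-5-chloroheptane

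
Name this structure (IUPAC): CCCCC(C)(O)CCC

4-methyloctan-4-ol

The longest carbon chain that includes the –OH group has 8 carbons, so the parent hydride is octane.
An alcohol (–OH) is the principal characteristic group, giving the suffix -ol.
Number the chain so that numbering from this end puts the hydroxyl group at C-4 rather than C-5.
With this numbering: the hydroxyl at C-4; a methyl group at C-4.
The name is 4-methyloctan-4-ol.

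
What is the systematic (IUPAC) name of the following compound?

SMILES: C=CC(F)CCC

3-fluorohex-1-ene

The longest chain bearing the multiple bond is 6 carbons long (hexane).
A C=C double bond in the chain gives the infix -ene-.
Choose the numbering such that numbering from this end puts the double bond at C-1 rather than C-5.
With this numbering: the double bond between C-1 and C-2; a fluoro group at C-3.
Putting it together: 3-fluorohex-1-ene.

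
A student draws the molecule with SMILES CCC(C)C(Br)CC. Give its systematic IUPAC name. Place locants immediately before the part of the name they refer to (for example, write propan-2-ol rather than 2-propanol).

3-bromo-4-methylhexane

The longest continuous carbon chain has 6 atoms, so the parent hydride is hexane.
The numbering direction is chosen so that the locant sets are identical either way, so the alphabetically earlier bromo substituent takes the lower locant (3 rather than 4).
That gives a bromo group at C-3; a methyl group at C-4.
Substituent prefixes are cited in alphabetical order (multiplying prefixes like di-/tri- are ignored for ordering).
Assembling the pieces gives 3-bromo-4-methylhexane.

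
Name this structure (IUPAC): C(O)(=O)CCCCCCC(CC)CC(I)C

Counting along the main chain through the –COOH group gives 11 carbons: the parent is undecane.
The principal characteristic group is a carboxylic acid (terminal –COOH), named with the suffix -oic acid.
Number the chain so that the carboxylic acid carbon is C-1 by definition.
That gives an ethyl group at C-8; an iodo group at C-10.
Substituent prefixes are cited in alphabetical order (multiplying prefixes like di-/tri- are ignored for ordering).
Putting it together: 8-ethyl-10-iodoundecanoic acid.

8-ethyl-10-iodoundecanoic acid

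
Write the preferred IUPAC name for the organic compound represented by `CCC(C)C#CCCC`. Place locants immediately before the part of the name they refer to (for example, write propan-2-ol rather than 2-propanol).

The longest chain bearing the multiple bond is 8 carbons long (octane).
A C≡C triple bond in the chain gives the infix -yne-.
Choose the numbering such that the substituent locant set {3} is lower than {6} at the first point of difference.
That gives the triple bond between C-4 and C-5; a methyl group at C-3.
Putting it together: 3-methyloct-4-yne.

3-methyloct-4-yne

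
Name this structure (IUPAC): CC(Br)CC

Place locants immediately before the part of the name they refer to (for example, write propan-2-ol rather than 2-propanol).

2-bromobutane

The longest carbon chain is 4 atoms: the parent is butane.
Number the chain so that the substituent locant set {2} is lower than {3} at the first point of difference.
With this numbering: a bromo group at C-2.
The name is 2-bromobutane.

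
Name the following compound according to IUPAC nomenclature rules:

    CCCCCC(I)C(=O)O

2-iodoheptanoic acid

Counting along the main chain through the –COOH group gives 7 carbons: the parent is heptane.
The highest-priority functional group is a carboxylic acid (terminal –COOH), so the name ends in -oic acid.
The numbering direction is chosen so that the carboxylic acid carbon is C-1 by definition.
With this numbering: an iodo group at C-2.
Putting it together: 2-iodoheptanoic acid.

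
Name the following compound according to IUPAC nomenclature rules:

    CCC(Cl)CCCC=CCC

The longest carbon chain that includes the multiple bond has 10 carbons, so the parent hydride is decane.
There is one C=C double bond, indicated by the ending -ene.
Number the chain so that numbering from this end puts the double bond at C-3 rather than C-7.
With this numbering: the double bond between C-3 and C-4; a chloro group at C-8.
Putting it together: 8-chlorodec-3-ene.

8-chlorodec-3-ene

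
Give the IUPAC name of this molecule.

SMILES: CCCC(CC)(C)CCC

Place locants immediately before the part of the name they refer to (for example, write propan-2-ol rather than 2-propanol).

4-ethyl-4-methylheptane

The parent chain contains 7 carbons (heptane).
Both numbering directions give the same locant set; either may be used.
With this numbering: an ethyl group at C-4; a methyl group at C-4.
Substituent prefixes are cited in alphabetical order (multiplying prefixes like di-/tri- are ignored for ordering).
Assembling the pieces gives 4-ethyl-4-methylheptane.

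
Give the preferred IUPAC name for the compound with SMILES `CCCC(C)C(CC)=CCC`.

Counting along the main chain through the multiple bond gives 8 carbons: the parent is octane.
There is one C=C double bond, indicated by the ending -ene.
Choose the numbering such that numbering from this end puts the double bond at C-3 rather than C-5.
This places the double bond between C-3 and C-4; an ethyl group at C-4; a methyl group at C-5.
Prefixes are listed alphabetically: ethyl, methyl.
Putting it together: 4-ethyl-5-methyloct-3-ene.

4-ethyl-5-methyloct-3-ene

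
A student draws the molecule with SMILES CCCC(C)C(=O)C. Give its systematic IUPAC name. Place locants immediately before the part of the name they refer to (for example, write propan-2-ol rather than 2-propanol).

The longest carbon chain that includes the carbonyl has 6 carbons, so the parent hydride is hexane.
The principal characteristic group is a ketone (C=O on an internal carbon), named with the suffix -one.
The numbering direction is chosen so that numbering from this end puts the carbonyl group at C-2 rather than C-5.
With this numbering: the carbonyl at C-2; a methyl group at C-3.
The name is 3-methylhexan-2-one.

3-methylhexan-2-one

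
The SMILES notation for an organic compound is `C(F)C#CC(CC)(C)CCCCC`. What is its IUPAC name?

The longest chain bearing the multiple bond is 9 carbons long (nonane).
A C≡C triple bond in the chain gives the infix -yne-.
Number the chain so that numbering from this end puts the triple bond at C-2 rather than C-7.
With this numbering: the triple bond between C-2 and C-3; an ethyl group at C-4; a fluoro group at C-1; a methyl group at C-4.
The substituents are ordered alphabetically, ignoring any di-/tri- multipliers.
Putting it together: 4-ethyl-1-fluoro-4-methylnon-2-yne.

4-ethyl-1-fluoro-4-methylnon-2-yne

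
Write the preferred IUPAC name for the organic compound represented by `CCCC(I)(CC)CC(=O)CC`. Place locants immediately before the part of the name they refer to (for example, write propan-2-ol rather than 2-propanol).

The longest chain bearing the carbonyl is 8 carbons long (octane).
A ketone (C=O on an internal carbon) is the principal characteristic group, giving the suffix -one.
Number the chain so that numbering from this end puts the carbonyl group at C-3 rather than C-6.
This places the carbonyl at C-3; an ethyl group at C-5; an iodo group at C-5.
Substituent prefixes are cited in alphabetical order (multiplying prefixes like di-/tri- are ignored for ordering).
The name is 5-ethyl-5-iodooctan-3-one.

5-ethyl-5-iodooctan-3-one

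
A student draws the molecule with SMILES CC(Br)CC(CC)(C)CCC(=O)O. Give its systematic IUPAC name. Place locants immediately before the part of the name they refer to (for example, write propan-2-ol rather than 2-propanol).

6-bromo-4-ethyl-4-methylheptanoic acid

Counting along the main chain through the –COOH group gives 7 carbons: the parent is heptane.
A carboxylic acid (terminal –COOH) is the principal characteristic group, giving the suffix -oic acid.
Number the chain so that the carboxylic acid carbon is C-1 by definition.
That gives a bromo group at C-6; an ethyl group at C-4; a methyl group at C-4.
Substituent prefixes are cited in alphabetical order (multiplying prefixes like di-/tri- are ignored for ordering).
The name is 6-bromo-4-ethyl-4-methylheptanoic acid.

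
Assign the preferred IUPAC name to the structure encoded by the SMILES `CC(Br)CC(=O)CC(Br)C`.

2,6-dibromoheptan-4-one

Counting along the main chain through the carbonyl gives 7 carbons: the parent is heptane.
The highest-priority functional group is a ketone (C=O on an internal carbon), so the name ends in -one.
Numbering from either end gives identical locants here.
That gives the carbonyl at C-4; bromo groups at C-2 and C-6.
The name is 2,6-dibromoheptan-4-one.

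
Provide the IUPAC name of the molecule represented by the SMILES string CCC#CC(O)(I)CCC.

Counting along the main chain through the –OH group and the multiple bond gives 8 carbons: the parent is octane.
The highest-priority functional group is an alcohol (–OH), so the name ends in -ol.
The chain contains a C≡C triple bond, so the unsaturation ending is -yne.
The numbering direction is chosen so that numbering from this end puts the hydroxyl group at C-4 rather than C-5.
That gives the hydroxyl at C-4; the triple bond between C-5 and C-6; an iodo group at C-4.
The name is 4-iodooct-5-yn-4-ol.

4-iodooct-5-yn-4-ol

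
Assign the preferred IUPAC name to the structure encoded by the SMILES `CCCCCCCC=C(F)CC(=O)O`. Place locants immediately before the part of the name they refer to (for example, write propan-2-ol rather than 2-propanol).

3-fluoroundec-3-enoic acid

The longest carbon chain that includes the –COOH group and the multiple bond has 11 carbons, so the parent hydride is undecane.
The highest-priority functional group is a carboxylic acid (terminal –COOH), so the name ends in -oic acid.
A C=C double bond in the chain gives the infix -ene-.
The numbering direction is chosen so that the carboxylic acid carbon is C-1 by definition.
This places the double bond between C-3 and C-4; a fluoro group at C-3.
Putting it together: 3-fluoroundec-3-enoic acid.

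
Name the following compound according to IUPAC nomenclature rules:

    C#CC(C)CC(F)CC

The longest chain bearing the multiple bond is 7 carbons long (heptane).
The chain contains a C≡C triple bond, so the unsaturation ending is -yne.
Number the chain so that numbering from this end puts the triple bond at C-1 rather than C-6.
That gives the triple bond between C-1 and C-2; a fluoro group at C-5; a methyl group at C-3.
The substituents are ordered alphabetically, ignoring any di-/tri- multipliers.
Putting it together: 5-fluoro-3-methylhept-1-yne.

5-fluoro-3-methylhept-1-yne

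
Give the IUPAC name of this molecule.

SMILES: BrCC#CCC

Counting along the main chain through the multiple bond gives 5 carbons: the parent is pentane.
The chain contains a C≡C triple bond, so the unsaturation ending is -yne.
The numbering direction is chosen so that numbering from this end puts the triple bond at C-2 rather than C-3.
This places the triple bond between C-2 and C-3; a bromo group at C-1.
Assembling the pieces gives 1-bromopent-2-yne.

1-bromopent-2-yne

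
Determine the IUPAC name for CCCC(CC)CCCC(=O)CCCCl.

1-chloro-8-ethylundecan-4-one

Counting along the main chain through the carbonyl gives 11 carbons: the parent is undecane.
The highest-priority functional group is a ketone (C=O on an internal carbon), so the name ends in -one.
The numbering direction is chosen so that numbering from this end puts the carbonyl group at C-4 rather than C-8.
This places the carbonyl at C-4; a chloro group at C-1; an ethyl group at C-8.
Prefixes are listed alphabetically: chloro, ethyl.
Assembling the pieces gives 1-chloro-8-ethylundecan-4-one.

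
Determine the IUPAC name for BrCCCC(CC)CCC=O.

The longest carbon chain that includes the –CHO group has 7 carbons, so the parent hydride is heptane.
An aldehyde (terminal –CHO) is the principal characteristic group, giving the suffix -al.
The numbering direction is chosen so that the aldehyde carbon is C-1 by definition.
With this numbering: a bromo group at C-7; an ethyl group at C-4.
Substituent prefixes are cited in alphabetical order (multiplying prefixes like di-/tri- are ignored for ordering).
Putting it together: 7-bromo-4-ethylheptanal.

7-bromo-4-ethylheptanal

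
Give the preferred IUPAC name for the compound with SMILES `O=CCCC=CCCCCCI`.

The longest carbon chain that includes the –CHO group and the multiple bond has 10 carbons, so the parent hydride is decane.
An aldehyde (terminal –CHO) is the principal characteristic group, giving the suffix -al.
There is one C=C double bond, indicated by the ending -ene.
Number the chain so that the aldehyde carbon is C-1 by definition.
With this numbering: the double bond between C-4 and C-5; an iodo group at C-10.
Assembling the pieces gives 10-iododec-4-enal.

10-iododec-4-enal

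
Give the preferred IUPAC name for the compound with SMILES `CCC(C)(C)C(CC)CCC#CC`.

Counting along the main chain through the multiple bond gives 9 carbons: the parent is nonane.
The chain contains a C≡C triple bond, so the unsaturation ending is -yne.
Choose the numbering such that numbering from this end puts the triple bond at C-2 rather than C-7.
That gives the triple bond between C-2 and C-3; an ethyl group at C-6; two methyl groups at C-7.
Prefixes are listed alphabetically: ethyl, methyl.
Assembling the pieces gives 6-ethyl-7,7-dimethylnon-2-yne.

6-ethyl-7,7-dimethylnon-2-yne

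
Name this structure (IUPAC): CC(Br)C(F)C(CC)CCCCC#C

9-bromo-7-ethyl-8-fluorodec-1-yne

Counting along the main chain through the multiple bond gives 10 carbons: the parent is decane.
There is one C≡C triple bond, indicated by the ending -yne.
The numbering direction is chosen so that numbering from this end puts the triple bond at C-1 rather than C-9.
This places the triple bond between C-1 and C-2; a bromo group at C-9; an ethyl group at C-7; a fluoro group at C-8.
Substituent prefixes are cited in alphabetical order (multiplying prefixes like di-/tri- are ignored for ordering).
The name is 9-bromo-7-ethyl-8-fluorodec-1-yne.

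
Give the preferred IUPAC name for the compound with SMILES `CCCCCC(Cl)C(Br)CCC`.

4-bromo-5-chlorodecane

The longest carbon chain is 10 atoms: the parent is decane.
Number the chain so that the substituent locant set {4,5} is lower than {6,7} at the first point of difference.
With this numbering: a bromo group at C-4; a chloro group at C-5.
Substituent prefixes are cited in alphabetical order (multiplying prefixes like di-/tri- are ignored for ordering).
The name is 4-bromo-5-chlorodecane.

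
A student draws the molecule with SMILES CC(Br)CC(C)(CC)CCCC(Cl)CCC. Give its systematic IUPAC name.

The longest carbon chain is 11 atoms: the parent is undecane.
Choose the numbering such that the substituent locant set {2,4,4,8} is lower than {4,8,8,10} at the first point of difference.
With this numbering: a bromo group at C-2; a chloro group at C-8; an ethyl group at C-4; a methyl group at C-4.
Prefixes are listed alphabetically: bromo, chloro, ethyl, methyl.
Putting it together: 2-bromo-8-chloro-4-ethyl-4-methylundecane.

2-bromo-8-chloro-4-ethyl-4-methylundecane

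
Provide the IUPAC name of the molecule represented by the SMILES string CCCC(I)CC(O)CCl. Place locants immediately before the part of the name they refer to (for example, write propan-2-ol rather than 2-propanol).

The longest chain bearing the –OH group is 7 carbons long (heptane).
An alcohol (–OH) is the principal characteristic group, giving the suffix -ol.
The numbering direction is chosen so that numbering from this end puts the hydroxyl group at C-2 rather than C-6.
That gives the hydroxyl at C-2; a chloro group at C-1; an iodo group at C-4.
Substituent prefixes are cited in alphabetical order (multiplying prefixes like di-/tri- are ignored for ordering).
Putting it together: 1-chloro-4-iodoheptan-2-ol.

1-chloro-4-iodoheptan-2-ol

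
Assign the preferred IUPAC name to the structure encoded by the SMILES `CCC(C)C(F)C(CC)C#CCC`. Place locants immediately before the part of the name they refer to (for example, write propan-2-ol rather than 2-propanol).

The longest carbon chain that includes the multiple bond has 9 carbons, so the parent hydride is nonane.
The chain contains a C≡C triple bond, so the unsaturation ending is -yne.
The numbering direction is chosen so that numbering from this end puts the triple bond at C-3 rather than C-6.
That gives the triple bond between C-3 and C-4; an ethyl group at C-5; a fluoro group at C-6; a methyl group at C-7.
Prefixes are listed alphabetically: ethyl, fluoro, methyl.
Putting it together: 5-ethyl-6-fluoro-7-methylnon-3-yne.

5-ethyl-6-fluoro-7-methylnon-3-yne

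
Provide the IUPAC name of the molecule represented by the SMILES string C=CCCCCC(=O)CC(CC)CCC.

4-ethyldodec-11-en-6-one

Counting along the main chain through the carbonyl and the multiple bond gives 12 carbons: the parent is dodecane.
The highest-priority functional group is a ketone (C=O on an internal carbon), so the name ends in -one.
A C=C double bond in the chain gives the infix -ene-.
Choose the numbering such that numbering from this end puts the carbonyl group at C-6 rather than C-7.
This places the carbonyl at C-6; the double bond between C-11 and C-12; an ethyl group at C-4.
Assembling the pieces gives 4-ethyldodec-11-en-6-one.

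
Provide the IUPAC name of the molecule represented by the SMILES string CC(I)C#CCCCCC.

2-iodonon-3-yne

Counting along the main chain through the multiple bond gives 9 carbons: the parent is nonane.
A C≡C triple bond in the chain gives the infix -yne-.
Choose the numbering such that numbering from this end puts the triple bond at C-3 rather than C-6.
With this numbering: the triple bond between C-3 and C-4; an iodo group at C-2.
The name is 2-iodonon-3-yne.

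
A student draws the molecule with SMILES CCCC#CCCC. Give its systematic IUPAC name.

Counting along the main chain through the multiple bond gives 8 carbons: the parent is octane.
The chain contains a C≡C triple bond, so the unsaturation ending is -yne.
The molecule is symmetric, so either numbering direction gives the same locants.
With this numbering: the triple bond between C-4 and C-5.
Assembling the pieces gives oct-4-yne.

oct-4-yne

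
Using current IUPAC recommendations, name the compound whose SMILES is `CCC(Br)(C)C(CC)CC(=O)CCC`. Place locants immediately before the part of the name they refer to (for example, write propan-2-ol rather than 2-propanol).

7-bromo-6-ethyl-7-methylnonan-4-one

The longest carbon chain that includes the carbonyl has 9 carbons, so the parent hydride is nonane.
A ketone (C=O on an internal carbon) is the principal characteristic group, giving the suffix -one.
The numbering direction is chosen so that numbering from this end puts the carbonyl group at C-4 rather than C-6.
With this numbering: the carbonyl at C-4; a bromo group at C-7; an ethyl group at C-6; a methyl group at C-7.
Substituent prefixes are cited in alphabetical order (multiplying prefixes like di-/tri- are ignored for ordering).
The name is 7-bromo-6-ethyl-7-methylnonan-4-one.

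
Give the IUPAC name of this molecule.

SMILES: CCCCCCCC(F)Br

1-bromo-1-fluorooctane

The longest continuous carbon chain has 8 atoms, so the parent hydride is octane.
Choose the numbering such that the substituent locant set {1,1} is lower than {8,8} at the first point of difference.
This places a bromo group at C-1; a fluoro group at C-1.
The substituents are ordered alphabetically, ignoring any di-/tri- multipliers.
Assembling the pieces gives 1-bromo-1-fluorooctane.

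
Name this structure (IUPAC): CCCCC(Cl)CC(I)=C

The longest carbon chain that includes the multiple bond has 8 carbons, so the parent hydride is octane.
A C=C double bond in the chain gives the infix -ene-.
Choose the numbering such that numbering from this end puts the double bond at C-1 rather than C-7.
With this numbering: the double bond between C-1 and C-2; a chloro group at C-4; an iodo group at C-2.
The substituents are ordered alphabetically, ignoring any di-/tri- multipliers.
Putting it together: 4-chloro-2-iodooct-1-ene.

4-chloro-2-iodooct-1-ene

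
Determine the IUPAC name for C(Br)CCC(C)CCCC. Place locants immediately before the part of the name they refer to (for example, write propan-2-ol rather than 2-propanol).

1-bromo-4-methyloctane

The longest carbon chain is 8 atoms: the parent is octane.
Number the chain so that the substituent locant set {1,4} is lower than {5,8} at the first point of difference.
This places a bromo group at C-1; a methyl group at C-4.
Prefixes are listed alphabetically: bromo, methyl.
Putting it together: 1-bromo-4-methyloctane.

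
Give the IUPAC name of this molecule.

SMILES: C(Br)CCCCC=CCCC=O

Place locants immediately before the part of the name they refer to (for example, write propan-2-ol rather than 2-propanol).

10-bromodec-4-enal

Counting along the main chain through the –CHO group and the multiple bond gives 10 carbons: the parent is decane.
An aldehyde (terminal –CHO) is the principal characteristic group, giving the suffix -al.
There is one C=C double bond, indicated by the ending -ene.
Number the chain so that the aldehyde carbon is C-1 by definition.
This places the double bond between C-4 and C-5; a bromo group at C-10.
The name is 10-bromodec-4-enal.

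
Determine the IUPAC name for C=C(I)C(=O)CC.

2-iodopent-1-en-3-one

The longest chain bearing the carbonyl and the multiple bond is 5 carbons long (pentane).
A ketone (C=O on an internal carbon) is the principal characteristic group, giving the suffix -one.
A C=C double bond in the chain gives the infix -ene-.
Number the chain so that numbering from this end puts the double bond at C-1 rather than C-4.
That gives the carbonyl at C-3; the double bond between C-1 and C-2; an iodo group at C-2.
Assembling the pieces gives 2-iodopent-1-en-3-one.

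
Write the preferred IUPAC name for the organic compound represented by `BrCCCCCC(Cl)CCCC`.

1-bromo-6-chlorodecane

The parent chain contains 10 carbons (decane).
Number the chain so that the substituent locant set {1,6} is lower than {5,10} at the first point of difference.
With this numbering: a bromo group at C-1; a chloro group at C-6.
Substituent prefixes are cited in alphabetical order (multiplying prefixes like di-/tri- are ignored for ordering).
Putting it together: 1-bromo-6-chlorodecane.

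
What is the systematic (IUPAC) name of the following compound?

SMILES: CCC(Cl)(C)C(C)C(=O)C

The longest carbon chain that includes the carbonyl has 6 carbons, so the parent hydride is hexane.
The highest-priority functional group is a ketone (C=O on an internal carbon), so the name ends in -one.
The numbering direction is chosen so that numbering from this end puts the carbonyl group at C-2 rather than C-5.
That gives the carbonyl at C-2; a chloro group at C-4; methyl groups at C-3 and C-4.
Prefixes are listed alphabetically: chloro, methyl.
Putting it together: 4-chloro-3,4-dimethylhexan-2-one.

4-chloro-3,4-dimethylhexan-2-one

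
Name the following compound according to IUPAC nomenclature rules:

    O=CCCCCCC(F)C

7-fluorooctanal

Counting along the main chain through the –CHO group gives 8 carbons: the parent is octane.
The principal characteristic group is an aldehyde (terminal –CHO), named with the suffix -al.
The numbering direction is chosen so that the aldehyde carbon is C-1 by definition.
This places a fluoro group at C-7.
Putting it together: 7-fluorooctanal.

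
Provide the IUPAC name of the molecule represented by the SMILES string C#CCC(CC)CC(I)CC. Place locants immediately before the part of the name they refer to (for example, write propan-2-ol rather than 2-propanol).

4-ethyl-6-iodooct-1-yne

The longest carbon chain that includes the multiple bond has 8 carbons, so the parent hydride is octane.
There is one C≡C triple bond, indicated by the ending -yne.
Choose the numbering such that numbering from this end puts the triple bond at C-1 rather than C-7.
With this numbering: the triple bond between C-1 and C-2; an ethyl group at C-4; an iodo group at C-6.
Substituent prefixes are cited in alphabetical order (multiplying prefixes like di-/tri- are ignored for ordering).
Putting it together: 4-ethyl-6-iodooct-1-yne.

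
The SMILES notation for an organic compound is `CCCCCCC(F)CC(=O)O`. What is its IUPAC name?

3-fluorononanoic acid

Counting along the main chain through the –COOH group gives 9 carbons: the parent is nonane.
The highest-priority functional group is a carboxylic acid (terminal –COOH), so the name ends in -oic acid.
The numbering direction is chosen so that the carboxylic acid carbon is C-1 by definition.
This places a fluoro group at C-3.
Putting it together: 3-fluorononanoic acid.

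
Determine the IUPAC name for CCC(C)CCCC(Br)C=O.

2-bromo-6-methyloctanal

The longest carbon chain that includes the –CHO group has 8 carbons, so the parent hydride is octane.
The principal characteristic group is an aldehyde (terminal –CHO), named with the suffix -al.
The numbering direction is chosen so that the aldehyde carbon is C-1 by definition.
With this numbering: a bromo group at C-2; a methyl group at C-6.
Substituent prefixes are cited in alphabetical order (multiplying prefixes like di-/tri- are ignored for ordering).
Putting it together: 2-bromo-6-methyloctanal.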